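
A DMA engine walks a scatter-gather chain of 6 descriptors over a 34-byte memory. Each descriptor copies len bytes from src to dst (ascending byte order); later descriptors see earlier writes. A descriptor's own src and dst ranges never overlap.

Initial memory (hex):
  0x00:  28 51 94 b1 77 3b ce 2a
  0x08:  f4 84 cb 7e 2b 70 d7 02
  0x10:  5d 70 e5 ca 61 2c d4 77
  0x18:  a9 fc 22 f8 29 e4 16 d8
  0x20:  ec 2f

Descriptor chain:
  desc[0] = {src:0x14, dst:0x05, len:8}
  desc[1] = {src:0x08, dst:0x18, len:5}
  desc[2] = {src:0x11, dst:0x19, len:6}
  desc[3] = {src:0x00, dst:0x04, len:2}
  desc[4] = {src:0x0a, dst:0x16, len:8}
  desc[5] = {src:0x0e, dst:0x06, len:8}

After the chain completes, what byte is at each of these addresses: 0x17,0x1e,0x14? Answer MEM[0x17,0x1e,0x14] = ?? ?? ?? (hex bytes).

#0 dst[0x05+8] := {0x61,0x2c,0xd4,0x77,0xa9,0xfc,0x22,0xf8}
#1 dst[0x18+5] := {0x77,0xa9,0xfc,0x22,0xf8}
#2 dst[0x19+6] := {0x70,0xe5,0xca,0x61,0x2c,0xd4}
#3 dst[0x04+2] := {0x28,0x51}
#4 dst[0x16+8] := {0xfc,0x22,0xf8,0x70,0xd7,0x02,0x5d,0x70}
#5 dst[0x06+8] := {0xd7,0x02,0x5d,0x70,0xe5,0xca,0x61,0x2c}
query mem[0x17]=0x22, mem[0x1e]=0xd4, mem[0x14]=0x61

MEM[0x17,0x1e,0x14] = 22 d4 61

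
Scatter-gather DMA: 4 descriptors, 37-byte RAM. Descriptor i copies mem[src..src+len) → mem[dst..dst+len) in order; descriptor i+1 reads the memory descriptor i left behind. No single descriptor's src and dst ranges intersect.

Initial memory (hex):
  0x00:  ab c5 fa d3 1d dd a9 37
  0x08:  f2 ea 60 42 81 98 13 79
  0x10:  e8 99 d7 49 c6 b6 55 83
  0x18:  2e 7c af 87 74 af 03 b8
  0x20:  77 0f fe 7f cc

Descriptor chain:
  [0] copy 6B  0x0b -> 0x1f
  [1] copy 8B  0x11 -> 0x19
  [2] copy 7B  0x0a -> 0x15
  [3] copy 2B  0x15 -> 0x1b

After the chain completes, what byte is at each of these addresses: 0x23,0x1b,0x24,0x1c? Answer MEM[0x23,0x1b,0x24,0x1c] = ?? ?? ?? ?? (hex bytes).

  after D0: wrote 6B at 0x1f = 4281981379e8
  after D1: wrote 8B at 0x19 = 99d749c6b655832e
  after D2: wrote 7B at 0x15 = 604281981379e8
  after D3: wrote 2B at 0x1b = 6042
query mem[0x23]=0x79, mem[0x1b]=0x60, mem[0x24]=0xe8, mem[0x1c]=0x42

MEM[0x23,0x1b,0x24,0x1c] = 79 60 e8 42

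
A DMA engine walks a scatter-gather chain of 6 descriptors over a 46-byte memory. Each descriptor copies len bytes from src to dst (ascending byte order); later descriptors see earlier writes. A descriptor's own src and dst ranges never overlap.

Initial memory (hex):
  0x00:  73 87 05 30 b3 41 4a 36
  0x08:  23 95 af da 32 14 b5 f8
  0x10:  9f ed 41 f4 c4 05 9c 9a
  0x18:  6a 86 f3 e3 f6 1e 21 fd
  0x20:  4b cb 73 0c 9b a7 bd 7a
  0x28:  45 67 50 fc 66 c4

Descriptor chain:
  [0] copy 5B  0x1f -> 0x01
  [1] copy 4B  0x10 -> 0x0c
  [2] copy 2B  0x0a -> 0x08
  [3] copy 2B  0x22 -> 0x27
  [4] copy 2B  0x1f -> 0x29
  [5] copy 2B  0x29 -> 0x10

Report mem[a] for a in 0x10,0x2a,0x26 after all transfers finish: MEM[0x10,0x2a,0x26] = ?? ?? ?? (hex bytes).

  after D0: wrote 5B at 0x01 = fd4bcb730c
  after D1: wrote 4B at 0x0c = 9fed41f4
  after D2: wrote 2B at 0x08 = afda
  after D3: wrote 2B at 0x27 = 730c
  after D4: wrote 2B at 0x29 = fd4b
  after D5: wrote 2B at 0x10 = fd4b
query mem[0x10]=0xfd, mem[0x2a]=0x4b, mem[0x26]=0xbd

MEM[0x10,0x2a,0x26] = fd 4b bd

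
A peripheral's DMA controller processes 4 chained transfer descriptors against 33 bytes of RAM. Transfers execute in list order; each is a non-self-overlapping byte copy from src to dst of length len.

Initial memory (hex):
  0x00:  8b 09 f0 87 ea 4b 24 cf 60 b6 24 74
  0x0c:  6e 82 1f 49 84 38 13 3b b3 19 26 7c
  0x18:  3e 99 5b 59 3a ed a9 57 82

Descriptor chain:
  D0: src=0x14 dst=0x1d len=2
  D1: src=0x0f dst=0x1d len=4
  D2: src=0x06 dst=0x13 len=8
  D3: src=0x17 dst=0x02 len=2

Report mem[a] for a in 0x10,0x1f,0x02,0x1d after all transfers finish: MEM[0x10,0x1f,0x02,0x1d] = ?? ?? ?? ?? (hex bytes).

D0: mem[0x1d..0x1e] <- [b3 19]
D1: mem[0x1d..0x20] <- [49 84 38 13]
D2: mem[0x13..0x1a] <- [24 cf 60 b6 24 74 6e 82]
D3: mem[0x02..0x03] <- [24 74]
query mem[0x10]=0x84, mem[0x1f]=0x38, mem[0x02]=0x24, mem[0x1d]=0x49

MEM[0x10,0x1f,0x02,0x1d] = 84 38 24 49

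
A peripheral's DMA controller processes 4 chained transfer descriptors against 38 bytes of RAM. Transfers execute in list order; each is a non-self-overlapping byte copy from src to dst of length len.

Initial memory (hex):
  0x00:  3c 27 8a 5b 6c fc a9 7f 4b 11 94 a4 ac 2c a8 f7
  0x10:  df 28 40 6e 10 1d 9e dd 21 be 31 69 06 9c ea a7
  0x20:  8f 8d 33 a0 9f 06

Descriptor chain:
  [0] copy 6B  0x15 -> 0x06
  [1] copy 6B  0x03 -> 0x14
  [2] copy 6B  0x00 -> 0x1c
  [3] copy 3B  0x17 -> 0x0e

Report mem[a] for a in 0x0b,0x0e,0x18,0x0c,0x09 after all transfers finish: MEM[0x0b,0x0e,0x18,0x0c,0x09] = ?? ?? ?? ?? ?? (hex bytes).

[0] 0x15->0x06 len=6 : 1d 9e dd 21 be 31
[1] 0x03->0x14 len=6 : 5b 6c fc 1d 9e dd
[2] 0x00->0x1c len=6 : 3c 27 8a 5b 6c fc
[3] 0x17->0x0e len=3 : 1d 9e dd
query mem[0x0b]=0x31, mem[0x0e]=0x1d, mem[0x18]=0x9e, mem[0x0c]=0xac, mem[0x09]=0x21

MEM[0x0b,0x0e,0x18,0x0c,0x09] = 31 1d 9e ac 21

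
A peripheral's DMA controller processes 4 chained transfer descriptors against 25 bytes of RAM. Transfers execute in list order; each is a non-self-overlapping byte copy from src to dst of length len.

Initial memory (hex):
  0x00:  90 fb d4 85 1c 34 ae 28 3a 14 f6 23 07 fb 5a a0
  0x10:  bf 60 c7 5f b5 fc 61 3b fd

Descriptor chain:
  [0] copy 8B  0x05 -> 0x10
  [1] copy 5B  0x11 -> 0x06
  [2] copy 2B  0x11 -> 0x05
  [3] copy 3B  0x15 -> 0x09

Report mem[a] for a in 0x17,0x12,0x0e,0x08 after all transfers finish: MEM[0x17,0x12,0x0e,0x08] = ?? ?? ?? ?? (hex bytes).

[0] 0x05->0x10 len=8 : 34 ae 28 3a 14 f6 23 07
[1] 0x11->0x06 len=5 : ae 28 3a 14 f6
[2] 0x11->0x05 len=2 : ae 28
[3] 0x15->0x09 len=3 : f6 23 07
query mem[0x17]=0x07, mem[0x12]=0x28, mem[0x0e]=0x5a, mem[0x08]=0x3a

MEM[0x17,0x12,0x0e,0x08] = 07 28 5a 3a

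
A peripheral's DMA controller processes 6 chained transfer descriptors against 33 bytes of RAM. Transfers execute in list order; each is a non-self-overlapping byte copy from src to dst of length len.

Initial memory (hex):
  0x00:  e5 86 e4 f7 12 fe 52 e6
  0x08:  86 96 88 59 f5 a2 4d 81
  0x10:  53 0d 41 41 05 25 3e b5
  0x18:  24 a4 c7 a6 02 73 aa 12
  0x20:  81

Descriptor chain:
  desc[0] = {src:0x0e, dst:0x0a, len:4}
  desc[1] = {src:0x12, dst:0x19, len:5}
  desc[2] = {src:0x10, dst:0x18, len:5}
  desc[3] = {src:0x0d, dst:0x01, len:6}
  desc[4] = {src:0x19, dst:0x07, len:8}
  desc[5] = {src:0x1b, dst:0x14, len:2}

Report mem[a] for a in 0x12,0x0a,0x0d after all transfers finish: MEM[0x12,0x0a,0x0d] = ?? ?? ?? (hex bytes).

#0 dst[0x0a+4] := {0x4d,0x81,0x53,0x0d}
#1 dst[0x19+5] := {0x41,0x41,0x05,0x25,0x3e}
#2 dst[0x18+5] := {0x53,0x0d,0x41,0x41,0x05}
#3 dst[0x01+6] := {0x0d,0x4d,0x81,0x53,0x0d,0x41}
#4 dst[0x07+8] := {0x0d,0x41,0x41,0x05,0x3e,0xaa,0x12,0x81}
#5 dst[0x14+2] := {0x41,0x05}
query mem[0x12]=0x41, mem[0x0a]=0x05, mem[0x0d]=0x12

MEM[0x12,0x0a,0x0d] = 41 05 12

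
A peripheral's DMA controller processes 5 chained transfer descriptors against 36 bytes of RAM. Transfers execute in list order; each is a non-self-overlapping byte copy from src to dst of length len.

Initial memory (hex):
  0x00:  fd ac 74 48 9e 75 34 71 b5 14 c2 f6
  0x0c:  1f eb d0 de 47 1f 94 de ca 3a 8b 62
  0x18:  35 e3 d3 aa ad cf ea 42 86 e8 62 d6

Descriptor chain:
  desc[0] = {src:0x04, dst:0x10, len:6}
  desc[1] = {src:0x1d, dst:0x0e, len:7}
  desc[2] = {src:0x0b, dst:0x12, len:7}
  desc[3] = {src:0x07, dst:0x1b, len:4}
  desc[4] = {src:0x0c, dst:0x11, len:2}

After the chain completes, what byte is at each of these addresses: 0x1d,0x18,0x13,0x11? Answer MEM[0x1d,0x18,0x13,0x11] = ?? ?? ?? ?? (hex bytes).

[0] 0x04->0x10 len=6 : 9e 75 34 71 b5 14
[1] 0x1d->0x0e len=7 : cf ea 42 86 e8 62 d6
[2] 0x0b->0x12 len=7 : f6 1f eb cf ea 42 86
[3] 0x07->0x1b len=4 : 71 b5 14 c2
[4] 0x0c->0x11 len=2 : 1f eb
query mem[0x1d]=0x14, mem[0x18]=0x86, mem[0x13]=0x1f, mem[0x11]=0x1f

MEM[0x1d,0x18,0x13,0x11] = 14 86 1f 1f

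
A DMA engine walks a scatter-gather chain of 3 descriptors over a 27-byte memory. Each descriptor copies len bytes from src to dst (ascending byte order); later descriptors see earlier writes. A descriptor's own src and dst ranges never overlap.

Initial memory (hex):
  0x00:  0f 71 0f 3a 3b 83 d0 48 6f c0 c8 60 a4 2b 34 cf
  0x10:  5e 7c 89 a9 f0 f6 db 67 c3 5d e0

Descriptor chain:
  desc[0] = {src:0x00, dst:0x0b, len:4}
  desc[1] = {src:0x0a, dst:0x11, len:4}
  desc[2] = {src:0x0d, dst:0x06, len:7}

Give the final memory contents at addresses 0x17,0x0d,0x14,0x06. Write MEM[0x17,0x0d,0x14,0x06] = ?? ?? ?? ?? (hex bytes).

MEM[0x17,0x0d,0x14,0x06] = 67 0f 0f 0f

D0: mem[0x0b..0x0e] <- [0f 71 0f 3a]
D1: mem[0x11..0x14] <- [c8 0f 71 0f]
D2: mem[0x06..0x0c] <- [0f 3a cf 5e c8 0f 71]
query mem[0x17]=0x67, mem[0x0d]=0x0f, mem[0x14]=0x0f, mem[0x06]=0x0f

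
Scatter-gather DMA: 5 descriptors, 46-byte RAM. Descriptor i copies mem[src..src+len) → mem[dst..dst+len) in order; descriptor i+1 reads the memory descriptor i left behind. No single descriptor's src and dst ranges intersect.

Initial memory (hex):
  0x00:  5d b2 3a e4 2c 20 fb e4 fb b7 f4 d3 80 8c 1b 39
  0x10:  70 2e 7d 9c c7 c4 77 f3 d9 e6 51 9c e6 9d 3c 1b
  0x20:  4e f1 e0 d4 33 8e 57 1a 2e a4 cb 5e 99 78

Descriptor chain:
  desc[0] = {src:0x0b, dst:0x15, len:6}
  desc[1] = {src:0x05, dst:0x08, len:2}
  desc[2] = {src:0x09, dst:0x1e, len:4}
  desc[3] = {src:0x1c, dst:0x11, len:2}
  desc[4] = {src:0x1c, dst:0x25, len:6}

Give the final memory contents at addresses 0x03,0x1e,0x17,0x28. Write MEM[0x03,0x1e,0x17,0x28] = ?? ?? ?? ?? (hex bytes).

MEM[0x03,0x1e,0x17,0x28] = e4 fb 8c f4

D0: mem[0x15..0x1a] <- [d3 80 8c 1b 39 70]
D1: mem[0x08..0x09] <- [20 fb]
D2: mem[0x1e..0x21] <- [fb f4 d3 80]
D3: mem[0x11..0x12] <- [e6 9d]
D4: mem[0x25..0x2a] <- [e6 9d fb f4 d3 80]
query mem[0x03]=0xe4, mem[0x1e]=0xfb, mem[0x17]=0x8c, mem[0x28]=0xf4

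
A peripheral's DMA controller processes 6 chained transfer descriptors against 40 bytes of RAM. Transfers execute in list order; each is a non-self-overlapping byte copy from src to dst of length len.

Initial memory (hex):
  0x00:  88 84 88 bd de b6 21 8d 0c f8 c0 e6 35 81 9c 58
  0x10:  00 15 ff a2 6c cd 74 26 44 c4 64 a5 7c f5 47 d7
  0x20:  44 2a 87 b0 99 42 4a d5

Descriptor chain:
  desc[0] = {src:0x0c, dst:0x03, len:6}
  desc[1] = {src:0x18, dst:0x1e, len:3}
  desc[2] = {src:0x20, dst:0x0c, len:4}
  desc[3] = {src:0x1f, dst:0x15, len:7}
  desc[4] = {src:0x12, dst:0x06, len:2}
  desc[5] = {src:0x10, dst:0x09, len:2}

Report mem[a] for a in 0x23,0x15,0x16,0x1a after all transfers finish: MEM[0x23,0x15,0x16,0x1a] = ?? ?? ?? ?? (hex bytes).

MEM[0x23,0x15,0x16,0x1a] = b0 c4 64 99

#0 dst[0x03+6] := {0x35,0x81,0x9c,0x58,0x00,0x15}
#1 dst[0x1e+3] := {0x44,0xc4,0x64}
#2 dst[0x0c+4] := {0x64,0x2a,0x87,0xb0}
#3 dst[0x15+7] := {0xc4,0x64,0x2a,0x87,0xb0,0x99,0x42}
#4 dst[0x06+2] := {0xff,0xa2}
#5 dst[0x09+2] := {0x00,0x15}
query mem[0x23]=0xb0, mem[0x15]=0xc4, mem[0x16]=0x64, mem[0x1a]=0x99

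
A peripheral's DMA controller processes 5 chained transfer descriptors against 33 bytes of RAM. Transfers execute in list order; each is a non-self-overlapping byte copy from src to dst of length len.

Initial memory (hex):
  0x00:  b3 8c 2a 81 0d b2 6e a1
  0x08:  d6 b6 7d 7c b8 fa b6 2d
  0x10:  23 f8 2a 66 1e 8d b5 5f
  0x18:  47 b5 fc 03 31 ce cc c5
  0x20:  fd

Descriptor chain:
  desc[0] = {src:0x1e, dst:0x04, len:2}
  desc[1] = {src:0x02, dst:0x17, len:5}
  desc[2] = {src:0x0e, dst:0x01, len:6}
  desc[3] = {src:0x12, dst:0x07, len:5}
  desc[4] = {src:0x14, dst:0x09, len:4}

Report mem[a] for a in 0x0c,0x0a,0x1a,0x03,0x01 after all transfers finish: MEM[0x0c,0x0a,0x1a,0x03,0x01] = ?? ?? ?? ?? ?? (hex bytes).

[0] 0x1e->0x04 len=2 : cc c5
[1] 0x02->0x17 len=5 : 2a 81 cc c5 6e
[2] 0x0e->0x01 len=6 : b6 2d 23 f8 2a 66
[3] 0x12->0x07 len=5 : 2a 66 1e 8d b5
[4] 0x14->0x09 len=4 : 1e 8d b5 2a
query mem[0x0c]=0x2a, mem[0x0a]=0x8d, mem[0x1a]=0xc5, mem[0x03]=0x23, mem[0x01]=0xb6

MEM[0x0c,0x0a,0x1a,0x03,0x01] = 2a 8d c5 23 b6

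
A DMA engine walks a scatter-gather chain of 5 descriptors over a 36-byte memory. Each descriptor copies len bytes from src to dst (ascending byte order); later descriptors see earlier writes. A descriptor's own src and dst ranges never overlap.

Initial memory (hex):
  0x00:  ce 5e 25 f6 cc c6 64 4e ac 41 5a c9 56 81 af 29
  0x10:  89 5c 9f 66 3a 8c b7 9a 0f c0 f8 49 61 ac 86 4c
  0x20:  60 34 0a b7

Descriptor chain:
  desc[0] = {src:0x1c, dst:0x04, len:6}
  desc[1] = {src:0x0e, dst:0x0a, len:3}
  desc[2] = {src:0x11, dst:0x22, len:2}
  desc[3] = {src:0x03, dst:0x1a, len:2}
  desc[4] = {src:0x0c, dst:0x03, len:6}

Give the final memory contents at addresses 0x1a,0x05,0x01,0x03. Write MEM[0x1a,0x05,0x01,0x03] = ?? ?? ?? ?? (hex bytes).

MEM[0x1a,0x05,0x01,0x03] = f6 af 5e 89

D0: mem[0x04..0x09] <- [61 ac 86 4c 60 34]
D1: mem[0x0a..0x0c] <- [af 29 89]
D2: mem[0x22..0x23] <- [5c 9f]
D3: mem[0x1a..0x1b] <- [f6 61]
D4: mem[0x03..0x08] <- [89 81 af 29 89 5c]
query mem[0x1a]=0xf6, mem[0x05]=0xaf, mem[0x01]=0x5e, mem[0x03]=0x89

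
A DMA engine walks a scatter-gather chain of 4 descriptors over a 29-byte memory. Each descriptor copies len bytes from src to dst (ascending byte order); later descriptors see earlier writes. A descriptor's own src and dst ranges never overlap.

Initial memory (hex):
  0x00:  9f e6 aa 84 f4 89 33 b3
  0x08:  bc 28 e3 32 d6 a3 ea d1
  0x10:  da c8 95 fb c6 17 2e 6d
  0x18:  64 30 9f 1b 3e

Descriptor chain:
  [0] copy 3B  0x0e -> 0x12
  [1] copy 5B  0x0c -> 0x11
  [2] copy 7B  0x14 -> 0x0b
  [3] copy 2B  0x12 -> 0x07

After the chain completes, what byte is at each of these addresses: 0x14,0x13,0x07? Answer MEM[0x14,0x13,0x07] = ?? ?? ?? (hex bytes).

MEM[0x14,0x13,0x07] = d1 ea a3

[0] 0x0e->0x12 len=3 : ea d1 da
[1] 0x0c->0x11 len=5 : d6 a3 ea d1 da
[2] 0x14->0x0b len=7 : d1 da 2e 6d 64 30 9f
[3] 0x12->0x07 len=2 : a3 ea
query mem[0x14]=0xd1, mem[0x13]=0xea, mem[0x07]=0xa3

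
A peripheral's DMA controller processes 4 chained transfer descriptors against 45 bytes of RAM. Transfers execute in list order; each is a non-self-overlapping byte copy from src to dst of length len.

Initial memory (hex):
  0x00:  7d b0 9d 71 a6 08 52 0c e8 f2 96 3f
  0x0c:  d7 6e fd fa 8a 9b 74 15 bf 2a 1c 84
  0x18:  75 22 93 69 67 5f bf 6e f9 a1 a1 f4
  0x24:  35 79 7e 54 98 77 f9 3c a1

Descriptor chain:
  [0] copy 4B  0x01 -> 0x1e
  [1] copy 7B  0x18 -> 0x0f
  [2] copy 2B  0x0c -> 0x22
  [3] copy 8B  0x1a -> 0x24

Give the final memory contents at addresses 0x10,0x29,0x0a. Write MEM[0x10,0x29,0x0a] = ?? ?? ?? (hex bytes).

[0] 0x01->0x1e len=4 : b0 9d 71 a6
[1] 0x18->0x0f len=7 : 75 22 93 69 67 5f b0
[2] 0x0c->0x22 len=2 : d7 6e
[3] 0x1a->0x24 len=8 : 93 69 67 5f b0 9d 71 a6
query mem[0x10]=0x22, mem[0x29]=0x9d, mem[0x0a]=0x96

MEM[0x10,0x29,0x0a] = 22 9d 96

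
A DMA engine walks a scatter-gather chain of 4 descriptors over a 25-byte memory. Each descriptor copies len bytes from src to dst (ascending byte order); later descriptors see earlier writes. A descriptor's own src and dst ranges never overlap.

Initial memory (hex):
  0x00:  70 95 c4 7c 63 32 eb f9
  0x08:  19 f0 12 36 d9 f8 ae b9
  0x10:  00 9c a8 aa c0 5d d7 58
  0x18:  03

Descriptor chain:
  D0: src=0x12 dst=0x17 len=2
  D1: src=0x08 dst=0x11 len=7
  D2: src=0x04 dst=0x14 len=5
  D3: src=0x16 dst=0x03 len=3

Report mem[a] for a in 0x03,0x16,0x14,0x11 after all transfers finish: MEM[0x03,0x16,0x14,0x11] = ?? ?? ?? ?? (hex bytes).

MEM[0x03,0x16,0x14,0x11] = eb eb 63 19

[0] 0x12->0x17 len=2 : a8 aa
[1] 0x08->0x11 len=7 : 19 f0 12 36 d9 f8 ae
[2] 0x04->0x14 len=5 : 63 32 eb f9 19
[3] 0x16->0x03 len=3 : eb f9 19
query mem[0x03]=0xeb, mem[0x16]=0xeb, mem[0x14]=0x63, mem[0x11]=0x19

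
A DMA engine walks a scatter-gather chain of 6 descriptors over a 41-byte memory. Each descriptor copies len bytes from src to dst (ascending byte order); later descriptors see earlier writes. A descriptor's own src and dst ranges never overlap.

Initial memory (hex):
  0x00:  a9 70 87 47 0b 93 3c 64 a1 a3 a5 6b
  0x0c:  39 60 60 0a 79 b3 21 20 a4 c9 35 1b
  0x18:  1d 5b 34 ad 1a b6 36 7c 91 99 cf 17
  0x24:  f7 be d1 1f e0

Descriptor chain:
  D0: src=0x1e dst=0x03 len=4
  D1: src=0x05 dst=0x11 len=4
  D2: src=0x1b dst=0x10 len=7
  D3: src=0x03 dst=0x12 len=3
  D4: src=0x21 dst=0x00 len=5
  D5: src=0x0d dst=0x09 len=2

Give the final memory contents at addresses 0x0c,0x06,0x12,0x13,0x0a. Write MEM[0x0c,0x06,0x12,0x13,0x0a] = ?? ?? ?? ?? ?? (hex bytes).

#0 dst[0x03+4] := {0x36,0x7c,0x91,0x99}
#1 dst[0x11+4] := {0x91,0x99,0x64,0xa1}
#2 dst[0x10+7] := {0xad,0x1a,0xb6,0x36,0x7c,0x91,0x99}
#3 dst[0x12+3] := {0x36,0x7c,0x91}
#4 dst[0x00+5] := {0x99,0xcf,0x17,0xf7,0xbe}
#5 dst[0x09+2] := {0x60,0x60}
query mem[0x0c]=0x39, mem[0x06]=0x99, mem[0x12]=0x36, mem[0x13]=0x7c, mem[0x0a]=0x60

MEM[0x0c,0x06,0x12,0x13,0x0a] = 39 99 36 7c 60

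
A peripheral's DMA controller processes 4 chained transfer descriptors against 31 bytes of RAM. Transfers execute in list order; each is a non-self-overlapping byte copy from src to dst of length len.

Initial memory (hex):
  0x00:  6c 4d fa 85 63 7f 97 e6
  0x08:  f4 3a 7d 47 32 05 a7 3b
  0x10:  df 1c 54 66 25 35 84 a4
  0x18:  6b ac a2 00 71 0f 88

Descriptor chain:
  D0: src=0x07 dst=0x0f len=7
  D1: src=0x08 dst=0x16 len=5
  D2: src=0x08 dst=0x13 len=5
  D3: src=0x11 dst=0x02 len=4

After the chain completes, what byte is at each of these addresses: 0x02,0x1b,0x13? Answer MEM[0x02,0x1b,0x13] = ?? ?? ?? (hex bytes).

MEM[0x02,0x1b,0x13] = 3a 00 f4

#0 dst[0x0f+7] := {0xe6,0xf4,0x3a,0x7d,0x47,0x32,0x05}
#1 dst[0x16+5] := {0xf4,0x3a,0x7d,0x47,0x32}
#2 dst[0x13+5] := {0xf4,0x3a,0x7d,0x47,0x32}
#3 dst[0x02+4] := {0x3a,0x7d,0xf4,0x3a}
query mem[0x02]=0x3a, mem[0x1b]=0x00, mem[0x13]=0xf4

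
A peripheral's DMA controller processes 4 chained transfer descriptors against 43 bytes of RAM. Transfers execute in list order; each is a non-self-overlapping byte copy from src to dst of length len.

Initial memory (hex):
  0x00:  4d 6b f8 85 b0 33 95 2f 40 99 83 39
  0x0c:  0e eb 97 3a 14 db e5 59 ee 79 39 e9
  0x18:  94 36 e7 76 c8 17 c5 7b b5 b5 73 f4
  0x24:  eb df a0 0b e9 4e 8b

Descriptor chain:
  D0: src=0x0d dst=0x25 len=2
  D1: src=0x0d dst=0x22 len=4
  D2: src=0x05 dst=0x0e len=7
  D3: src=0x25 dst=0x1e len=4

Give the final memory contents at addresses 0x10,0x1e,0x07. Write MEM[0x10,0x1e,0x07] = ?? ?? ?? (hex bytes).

D0: mem[0x25..0x26] <- [eb 97]
D1: mem[0x22..0x25] <- [eb 97 3a 14]
D2: mem[0x0e..0x14] <- [33 95 2f 40 99 83 39]
D3: mem[0x1e..0x21] <- [14 97 0b e9]
query mem[0x10]=0x2f, mem[0x1e]=0x14, mem[0x07]=0x2f

MEM[0x10,0x1e,0x07] = 2f 14 2f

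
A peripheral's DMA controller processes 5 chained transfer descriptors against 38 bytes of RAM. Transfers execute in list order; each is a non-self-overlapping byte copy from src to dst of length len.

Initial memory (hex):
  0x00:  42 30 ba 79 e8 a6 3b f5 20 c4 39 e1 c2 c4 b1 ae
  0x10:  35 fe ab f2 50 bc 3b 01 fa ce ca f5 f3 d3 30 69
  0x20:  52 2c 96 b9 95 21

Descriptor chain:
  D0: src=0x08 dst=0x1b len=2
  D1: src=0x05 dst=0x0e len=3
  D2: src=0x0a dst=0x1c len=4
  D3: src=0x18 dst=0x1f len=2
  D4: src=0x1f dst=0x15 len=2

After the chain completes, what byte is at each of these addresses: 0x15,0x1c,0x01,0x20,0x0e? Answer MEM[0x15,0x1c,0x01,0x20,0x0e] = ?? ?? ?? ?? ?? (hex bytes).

MEM[0x15,0x1c,0x01,0x20,0x0e] = fa 39 30 ce a6

[0] 0x08->0x1b len=2 : 20 c4
[1] 0x05->0x0e len=3 : a6 3b f5
[2] 0x0a->0x1c len=4 : 39 e1 c2 c4
[3] 0x18->0x1f len=2 : fa ce
[4] 0x1f->0x15 len=2 : fa ce
query mem[0x15]=0xfa, mem[0x1c]=0x39, mem[0x01]=0x30, mem[0x20]=0xce, mem[0x0e]=0xa6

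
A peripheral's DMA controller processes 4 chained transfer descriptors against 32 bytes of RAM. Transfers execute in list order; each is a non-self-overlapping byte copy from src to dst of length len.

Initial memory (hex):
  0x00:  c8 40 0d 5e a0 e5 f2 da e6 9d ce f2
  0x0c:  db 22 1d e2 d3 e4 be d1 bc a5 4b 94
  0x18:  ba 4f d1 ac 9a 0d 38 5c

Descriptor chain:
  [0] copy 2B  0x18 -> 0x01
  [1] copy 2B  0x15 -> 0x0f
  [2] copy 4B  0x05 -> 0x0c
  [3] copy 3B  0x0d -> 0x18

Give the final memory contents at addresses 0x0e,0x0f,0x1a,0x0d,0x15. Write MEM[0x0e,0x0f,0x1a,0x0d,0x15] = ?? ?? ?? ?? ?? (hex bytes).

[0] 0x18->0x01 len=2 : ba 4f
[1] 0x15->0x0f len=2 : a5 4b
[2] 0x05->0x0c len=4 : e5 f2 da e6
[3] 0x0d->0x18 len=3 : f2 da e6
query mem[0x0e]=0xda, mem[0x0f]=0xe6, mem[0x1a]=0xe6, mem[0x0d]=0xf2, mem[0x15]=0xa5

MEM[0x0e,0x0f,0x1a,0x0d,0x15] = da e6 e6 f2 a5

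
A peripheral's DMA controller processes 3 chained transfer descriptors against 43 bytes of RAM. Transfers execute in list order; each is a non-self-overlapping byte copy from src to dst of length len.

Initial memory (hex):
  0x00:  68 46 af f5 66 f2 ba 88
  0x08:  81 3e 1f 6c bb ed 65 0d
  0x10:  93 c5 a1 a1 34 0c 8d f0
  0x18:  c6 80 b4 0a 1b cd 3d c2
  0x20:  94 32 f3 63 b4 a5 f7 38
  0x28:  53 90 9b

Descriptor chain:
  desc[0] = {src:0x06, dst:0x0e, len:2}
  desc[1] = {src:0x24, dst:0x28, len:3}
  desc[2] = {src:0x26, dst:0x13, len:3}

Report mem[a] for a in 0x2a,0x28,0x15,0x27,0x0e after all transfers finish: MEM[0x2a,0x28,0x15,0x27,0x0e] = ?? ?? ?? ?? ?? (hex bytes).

MEM[0x2a,0x28,0x15,0x27,0x0e] = f7 b4 b4 38 ba

  after D0: wrote 2B at 0x0e = ba88
  after D1: wrote 3B at 0x28 = b4a5f7
  after D2: wrote 3B at 0x13 = f738b4
query mem[0x2a]=0xf7, mem[0x28]=0xb4, mem[0x15]=0xb4, mem[0x27]=0x38, mem[0x0e]=0xba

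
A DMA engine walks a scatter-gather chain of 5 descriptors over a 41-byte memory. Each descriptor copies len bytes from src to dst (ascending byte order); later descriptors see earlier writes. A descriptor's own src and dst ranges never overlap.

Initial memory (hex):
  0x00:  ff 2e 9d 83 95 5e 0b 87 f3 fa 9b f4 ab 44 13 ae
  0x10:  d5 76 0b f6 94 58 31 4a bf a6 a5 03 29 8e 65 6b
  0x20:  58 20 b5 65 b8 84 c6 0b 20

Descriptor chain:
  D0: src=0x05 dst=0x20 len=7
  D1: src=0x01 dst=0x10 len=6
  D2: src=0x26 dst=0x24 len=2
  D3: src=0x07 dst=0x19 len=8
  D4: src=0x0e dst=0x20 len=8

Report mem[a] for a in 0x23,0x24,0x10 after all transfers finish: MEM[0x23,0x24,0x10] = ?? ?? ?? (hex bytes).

#0 dst[0x20+7] := {0x5e,0x0b,0x87,0xf3,0xfa,0x9b,0xf4}
#1 dst[0x10+6] := {0x2e,0x9d,0x83,0x95,0x5e,0x0b}
#2 dst[0x24+2] := {0xf4,0x0b}
#3 dst[0x19+8] := {0x87,0xf3,0xfa,0x9b,0xf4,0xab,0x44,0x13}
#4 dst[0x20+8] := {0x13,0xae,0x2e,0x9d,0x83,0x95,0x5e,0x0b}
query mem[0x23]=0x9d, mem[0x24]=0x83, mem[0x10]=0x2e

MEM[0x23,0x24,0x10] = 9d 83 2e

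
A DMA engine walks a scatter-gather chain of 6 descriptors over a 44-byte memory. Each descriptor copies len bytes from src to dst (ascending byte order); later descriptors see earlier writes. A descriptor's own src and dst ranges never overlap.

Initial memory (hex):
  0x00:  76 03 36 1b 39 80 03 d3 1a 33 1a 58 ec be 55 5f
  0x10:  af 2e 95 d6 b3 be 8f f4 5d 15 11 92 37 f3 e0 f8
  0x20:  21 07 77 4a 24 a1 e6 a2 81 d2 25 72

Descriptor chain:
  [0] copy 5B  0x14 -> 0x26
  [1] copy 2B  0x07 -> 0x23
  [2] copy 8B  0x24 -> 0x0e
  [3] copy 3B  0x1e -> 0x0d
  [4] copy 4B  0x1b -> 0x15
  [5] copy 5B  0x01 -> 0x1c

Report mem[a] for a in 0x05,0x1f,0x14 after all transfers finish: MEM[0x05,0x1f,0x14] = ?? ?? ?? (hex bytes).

#0 dst[0x26+5] := {0xb3,0xbe,0x8f,0xf4,0x5d}
#1 dst[0x23+2] := {0xd3,0x1a}
#2 dst[0x0e+8] := {0x1a,0xa1,0xb3,0xbe,0x8f,0xf4,0x5d,0x72}
#3 dst[0x0d+3] := {0xe0,0xf8,0x21}
#4 dst[0x15+4] := {0x92,0x37,0xf3,0xe0}
#5 dst[0x1c+5] := {0x03,0x36,0x1b,0x39,0x80}
query mem[0x05]=0x80, mem[0x1f]=0x39, mem[0x14]=0x5d

MEM[0x05,0x1f,0x14] = 80 39 5d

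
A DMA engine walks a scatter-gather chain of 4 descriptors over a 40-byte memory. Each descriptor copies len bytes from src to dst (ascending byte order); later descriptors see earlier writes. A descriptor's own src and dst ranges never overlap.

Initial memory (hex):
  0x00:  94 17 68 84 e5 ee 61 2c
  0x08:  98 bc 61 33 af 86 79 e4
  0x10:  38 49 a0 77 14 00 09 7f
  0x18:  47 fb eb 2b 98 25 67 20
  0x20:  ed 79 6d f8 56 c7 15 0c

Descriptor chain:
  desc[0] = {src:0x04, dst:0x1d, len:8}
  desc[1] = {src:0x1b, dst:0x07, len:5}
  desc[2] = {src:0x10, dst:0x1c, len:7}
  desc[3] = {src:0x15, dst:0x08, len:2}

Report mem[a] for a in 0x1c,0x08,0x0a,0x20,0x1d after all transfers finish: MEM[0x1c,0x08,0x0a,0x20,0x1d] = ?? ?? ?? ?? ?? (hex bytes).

MEM[0x1c,0x08,0x0a,0x20,0x1d] = 38 00 ee 14 49

#0 dst[0x1d+8] := {0xe5,0xee,0x61,0x2c,0x98,0xbc,0x61,0x33}
#1 dst[0x07+5] := {0x2b,0x98,0xe5,0xee,0x61}
#2 dst[0x1c+7] := {0x38,0x49,0xa0,0x77,0x14,0x00,0x09}
#3 dst[0x08+2] := {0x00,0x09}
query mem[0x1c]=0x38, mem[0x08]=0x00, mem[0x0a]=0xee, mem[0x20]=0x14, mem[0x1d]=0x49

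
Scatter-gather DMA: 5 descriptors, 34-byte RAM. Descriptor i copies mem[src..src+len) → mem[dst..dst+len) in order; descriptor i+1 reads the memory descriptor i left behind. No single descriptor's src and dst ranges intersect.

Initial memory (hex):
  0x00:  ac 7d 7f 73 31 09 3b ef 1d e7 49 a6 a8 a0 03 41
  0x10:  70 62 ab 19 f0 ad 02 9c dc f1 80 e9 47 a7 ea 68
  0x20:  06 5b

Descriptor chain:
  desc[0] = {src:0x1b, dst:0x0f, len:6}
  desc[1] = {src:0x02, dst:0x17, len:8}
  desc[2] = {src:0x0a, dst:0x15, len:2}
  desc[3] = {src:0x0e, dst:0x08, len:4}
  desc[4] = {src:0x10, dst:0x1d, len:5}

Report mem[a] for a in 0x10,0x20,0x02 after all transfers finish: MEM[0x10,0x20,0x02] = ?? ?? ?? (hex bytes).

MEM[0x10,0x20,0x02] = 47 68 7f

#0 dst[0x0f+6] := {0xe9,0x47,0xa7,0xea,0x68,0x06}
#1 dst[0x17+8] := {0x7f,0x73,0x31,0x09,0x3b,0xef,0x1d,0xe7}
#2 dst[0x15+2] := {0x49,0xa6}
#3 dst[0x08+4] := {0x03,0xe9,0x47,0xa7}
#4 dst[0x1d+5] := {0x47,0xa7,0xea,0x68,0x06}
query mem[0x10]=0x47, mem[0x20]=0x68, mem[0x02]=0x7f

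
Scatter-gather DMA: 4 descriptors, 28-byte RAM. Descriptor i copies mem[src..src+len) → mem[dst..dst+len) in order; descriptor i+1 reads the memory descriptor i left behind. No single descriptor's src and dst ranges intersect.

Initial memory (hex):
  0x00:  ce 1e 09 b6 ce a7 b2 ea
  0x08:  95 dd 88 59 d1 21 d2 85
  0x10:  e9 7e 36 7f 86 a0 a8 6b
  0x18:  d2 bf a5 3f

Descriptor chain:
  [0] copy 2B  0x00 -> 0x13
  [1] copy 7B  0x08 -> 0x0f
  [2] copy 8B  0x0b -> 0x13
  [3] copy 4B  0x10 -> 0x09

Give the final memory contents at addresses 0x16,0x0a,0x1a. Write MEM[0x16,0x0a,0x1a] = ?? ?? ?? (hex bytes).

  after D0: wrote 2B at 0x13 = ce1e
  after D1: wrote 7B at 0x0f = 95dd8859d121d2
  after D2: wrote 8B at 0x13 = 59d121d295dd8859
  after D3: wrote 4B at 0x09 = dd885959
query mem[0x16]=0xd2, mem[0x0a]=0x88, mem[0x1a]=0x59

MEM[0x16,0x0a,0x1a] = d2 88 59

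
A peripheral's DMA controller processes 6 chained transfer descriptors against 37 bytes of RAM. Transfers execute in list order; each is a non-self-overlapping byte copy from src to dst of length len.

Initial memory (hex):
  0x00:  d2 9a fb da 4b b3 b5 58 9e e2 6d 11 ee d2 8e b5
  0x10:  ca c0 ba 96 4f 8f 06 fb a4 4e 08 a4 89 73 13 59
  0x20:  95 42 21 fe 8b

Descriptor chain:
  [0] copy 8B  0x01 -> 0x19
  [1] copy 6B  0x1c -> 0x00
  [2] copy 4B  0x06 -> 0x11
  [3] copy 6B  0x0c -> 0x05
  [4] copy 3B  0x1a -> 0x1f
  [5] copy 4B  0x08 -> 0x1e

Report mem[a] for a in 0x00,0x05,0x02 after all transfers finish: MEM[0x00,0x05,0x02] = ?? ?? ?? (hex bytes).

#0 dst[0x19+8] := {0x9a,0xfb,0xda,0x4b,0xb3,0xb5,0x58,0x9e}
#1 dst[0x00+6] := {0x4b,0xb3,0xb5,0x58,0x9e,0x42}
#2 dst[0x11+4] := {0xb5,0x58,0x9e,0xe2}
#3 dst[0x05+6] := {0xee,0xd2,0x8e,0xb5,0xca,0xb5}
#4 dst[0x1f+3] := {0xfb,0xda,0x4b}
#5 dst[0x1e+4] := {0xb5,0xca,0xb5,0x11}
query mem[0x00]=0x4b, mem[0x05]=0xee, mem[0x02]=0xb5

MEM[0x00,0x05,0x02] = 4b ee b5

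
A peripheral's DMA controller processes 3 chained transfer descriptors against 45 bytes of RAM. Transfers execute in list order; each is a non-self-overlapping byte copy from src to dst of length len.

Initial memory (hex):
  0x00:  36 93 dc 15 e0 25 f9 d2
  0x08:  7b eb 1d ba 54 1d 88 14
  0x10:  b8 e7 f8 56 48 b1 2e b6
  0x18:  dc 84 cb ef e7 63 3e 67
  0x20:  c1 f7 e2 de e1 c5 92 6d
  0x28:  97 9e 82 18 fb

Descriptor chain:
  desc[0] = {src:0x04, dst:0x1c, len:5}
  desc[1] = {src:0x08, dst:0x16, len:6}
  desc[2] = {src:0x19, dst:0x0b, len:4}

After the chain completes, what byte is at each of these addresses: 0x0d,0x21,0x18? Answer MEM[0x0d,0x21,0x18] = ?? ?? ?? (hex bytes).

MEM[0x0d,0x21,0x18] = 1d f7 1d

#0 dst[0x1c+5] := {0xe0,0x25,0xf9,0xd2,0x7b}
#1 dst[0x16+6] := {0x7b,0xeb,0x1d,0xba,0x54,0x1d}
#2 dst[0x0b+4] := {0xba,0x54,0x1d,0xe0}
query mem[0x0d]=0x1d, mem[0x21]=0xf7, mem[0x18]=0x1d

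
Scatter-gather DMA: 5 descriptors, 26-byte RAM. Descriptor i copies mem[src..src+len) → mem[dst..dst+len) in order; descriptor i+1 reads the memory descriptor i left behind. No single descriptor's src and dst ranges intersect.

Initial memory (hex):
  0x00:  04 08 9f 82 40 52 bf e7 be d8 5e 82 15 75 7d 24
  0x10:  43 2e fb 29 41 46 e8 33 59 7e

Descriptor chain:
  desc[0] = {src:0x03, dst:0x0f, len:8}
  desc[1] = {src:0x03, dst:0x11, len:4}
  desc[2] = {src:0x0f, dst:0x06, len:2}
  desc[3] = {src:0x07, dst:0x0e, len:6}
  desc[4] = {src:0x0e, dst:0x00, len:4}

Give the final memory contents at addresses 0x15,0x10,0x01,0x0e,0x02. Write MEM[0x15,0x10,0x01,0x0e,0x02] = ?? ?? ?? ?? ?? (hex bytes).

#0 dst[0x0f+8] := {0x82,0x40,0x52,0xbf,0xe7,0xbe,0xd8,0x5e}
#1 dst[0x11+4] := {0x82,0x40,0x52,0xbf}
#2 dst[0x06+2] := {0x82,0x40}
#3 dst[0x0e+6] := {0x40,0xbe,0xd8,0x5e,0x82,0x15}
#4 dst[0x00+4] := {0x40,0xbe,0xd8,0x5e}
query mem[0x15]=0xd8, mem[0x10]=0xd8, mem[0x01]=0xbe, mem[0x0e]=0x40, mem[0x02]=0xd8

MEM[0x15,0x10,0x01,0x0e,0x02] = d8 d8 be 40 d8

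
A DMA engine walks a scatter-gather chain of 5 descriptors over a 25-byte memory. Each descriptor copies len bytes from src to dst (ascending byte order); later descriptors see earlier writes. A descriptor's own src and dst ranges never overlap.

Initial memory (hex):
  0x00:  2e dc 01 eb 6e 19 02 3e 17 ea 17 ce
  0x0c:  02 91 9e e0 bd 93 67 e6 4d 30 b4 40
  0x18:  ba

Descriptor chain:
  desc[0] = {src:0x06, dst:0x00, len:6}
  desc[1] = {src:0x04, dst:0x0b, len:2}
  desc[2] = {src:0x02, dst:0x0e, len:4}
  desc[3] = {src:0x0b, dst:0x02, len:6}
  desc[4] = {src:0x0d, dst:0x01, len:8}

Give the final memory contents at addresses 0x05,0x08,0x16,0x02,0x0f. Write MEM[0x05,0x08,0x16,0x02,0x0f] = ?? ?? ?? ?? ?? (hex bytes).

MEM[0x05,0x08,0x16,0x02,0x0f] = ce 4d b4 17 ea

#0 dst[0x00+6] := {0x02,0x3e,0x17,0xea,0x17,0xce}
#1 dst[0x0b+2] := {0x17,0xce}
#2 dst[0x0e+4] := {0x17,0xea,0x17,0xce}
#3 dst[0x02+6] := {0x17,0xce,0x91,0x17,0xea,0x17}
#4 dst[0x01+8] := {0x91,0x17,0xea,0x17,0xce,0x67,0xe6,0x4d}
query mem[0x05]=0xce, mem[0x08]=0x4d, mem[0x16]=0xb4, mem[0x02]=0x17, mem[0x0f]=0xea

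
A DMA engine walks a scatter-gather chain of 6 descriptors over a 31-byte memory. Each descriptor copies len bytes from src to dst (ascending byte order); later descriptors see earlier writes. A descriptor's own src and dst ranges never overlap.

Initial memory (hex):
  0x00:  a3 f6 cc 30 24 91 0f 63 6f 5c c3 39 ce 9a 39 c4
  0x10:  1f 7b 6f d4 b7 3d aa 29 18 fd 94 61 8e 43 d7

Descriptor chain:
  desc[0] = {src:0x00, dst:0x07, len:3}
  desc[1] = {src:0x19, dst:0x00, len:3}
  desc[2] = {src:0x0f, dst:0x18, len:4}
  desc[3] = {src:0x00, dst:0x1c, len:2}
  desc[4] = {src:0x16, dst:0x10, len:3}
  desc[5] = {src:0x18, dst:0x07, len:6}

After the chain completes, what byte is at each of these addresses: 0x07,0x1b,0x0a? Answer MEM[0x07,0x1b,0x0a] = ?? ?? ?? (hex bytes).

MEM[0x07,0x1b,0x0a] = c4 6f 6f

#0 dst[0x07+3] := {0xa3,0xf6,0xcc}
#1 dst[0x00+3] := {0xfd,0x94,0x61}
#2 dst[0x18+4] := {0xc4,0x1f,0x7b,0x6f}
#3 dst[0x1c+2] := {0xfd,0x94}
#4 dst[0x10+3] := {0xaa,0x29,0xc4}
#5 dst[0x07+6] := {0xc4,0x1f,0x7b,0x6f,0xfd,0x94}
query mem[0x07]=0xc4, mem[0x1b]=0x6f, mem[0x0a]=0x6f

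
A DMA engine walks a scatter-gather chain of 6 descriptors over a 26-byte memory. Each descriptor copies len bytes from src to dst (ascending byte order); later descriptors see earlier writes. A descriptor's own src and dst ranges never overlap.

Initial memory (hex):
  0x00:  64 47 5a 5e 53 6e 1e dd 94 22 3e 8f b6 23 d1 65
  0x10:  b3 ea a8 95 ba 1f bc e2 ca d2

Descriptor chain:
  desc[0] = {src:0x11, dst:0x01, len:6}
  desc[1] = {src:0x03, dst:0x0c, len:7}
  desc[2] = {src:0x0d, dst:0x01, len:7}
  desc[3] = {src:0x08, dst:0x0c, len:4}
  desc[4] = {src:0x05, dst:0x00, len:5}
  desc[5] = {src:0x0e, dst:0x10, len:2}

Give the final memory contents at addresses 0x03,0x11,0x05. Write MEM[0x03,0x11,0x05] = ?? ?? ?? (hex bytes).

MEM[0x03,0x11,0x05] = 94 8f 94

D0: mem[0x01..0x06] <- [ea a8 95 ba 1f bc]
D1: mem[0x0c..0x12] <- [95 ba 1f bc dd 94 22]
D2: mem[0x01..0x07] <- [ba 1f bc dd 94 22 95]
D3: mem[0x0c..0x0f] <- [94 22 3e 8f]
D4: mem[0x00..0x04] <- [94 22 95 94 22]
D5: mem[0x10..0x11] <- [3e 8f]
query mem[0x03]=0x94, mem[0x11]=0x8f, mem[0x05]=0x94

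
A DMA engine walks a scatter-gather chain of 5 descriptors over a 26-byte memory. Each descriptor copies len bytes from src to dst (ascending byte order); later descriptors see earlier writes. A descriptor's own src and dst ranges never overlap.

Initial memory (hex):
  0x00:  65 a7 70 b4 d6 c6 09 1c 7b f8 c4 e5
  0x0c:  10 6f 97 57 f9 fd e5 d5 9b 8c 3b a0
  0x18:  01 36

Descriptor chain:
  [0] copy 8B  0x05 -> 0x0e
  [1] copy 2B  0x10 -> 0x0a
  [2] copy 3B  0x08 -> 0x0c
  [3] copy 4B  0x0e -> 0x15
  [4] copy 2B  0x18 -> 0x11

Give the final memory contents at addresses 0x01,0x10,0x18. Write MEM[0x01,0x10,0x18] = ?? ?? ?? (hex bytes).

[0] 0x05->0x0e len=8 : c6 09 1c 7b f8 c4 e5 10
[1] 0x10->0x0a len=2 : 1c 7b
[2] 0x08->0x0c len=3 : 7b f8 1c
[3] 0x0e->0x15 len=4 : 1c 09 1c 7b
[4] 0x18->0x11 len=2 : 7b 36
query mem[0x01]=0xa7, mem[0x10]=0x1c, mem[0x18]=0x7b

MEM[0x01,0x10,0x18] = a7 1c 7b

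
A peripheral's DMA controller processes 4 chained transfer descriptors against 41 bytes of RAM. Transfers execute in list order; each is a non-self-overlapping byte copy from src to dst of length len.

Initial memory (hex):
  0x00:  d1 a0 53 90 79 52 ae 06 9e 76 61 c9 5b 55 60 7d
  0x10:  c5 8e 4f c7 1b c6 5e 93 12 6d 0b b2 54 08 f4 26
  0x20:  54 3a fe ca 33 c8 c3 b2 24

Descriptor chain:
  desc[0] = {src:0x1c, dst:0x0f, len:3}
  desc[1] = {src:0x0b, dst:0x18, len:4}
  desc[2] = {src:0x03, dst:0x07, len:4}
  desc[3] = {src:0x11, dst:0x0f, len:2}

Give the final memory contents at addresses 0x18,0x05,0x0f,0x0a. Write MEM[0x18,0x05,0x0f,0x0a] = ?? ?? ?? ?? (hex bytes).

MEM[0x18,0x05,0x0f,0x0a] = c9 52 f4 ae

D0: mem[0x0f..0x11] <- [54 08 f4]
D1: mem[0x18..0x1b] <- [c9 5b 55 60]
D2: mem[0x07..0x0a] <- [90 79 52 ae]
D3: mem[0x0f..0x10] <- [f4 4f]
query mem[0x18]=0xc9, mem[0x05]=0x52, mem[0x0f]=0xf4, mem[0x0a]=0xae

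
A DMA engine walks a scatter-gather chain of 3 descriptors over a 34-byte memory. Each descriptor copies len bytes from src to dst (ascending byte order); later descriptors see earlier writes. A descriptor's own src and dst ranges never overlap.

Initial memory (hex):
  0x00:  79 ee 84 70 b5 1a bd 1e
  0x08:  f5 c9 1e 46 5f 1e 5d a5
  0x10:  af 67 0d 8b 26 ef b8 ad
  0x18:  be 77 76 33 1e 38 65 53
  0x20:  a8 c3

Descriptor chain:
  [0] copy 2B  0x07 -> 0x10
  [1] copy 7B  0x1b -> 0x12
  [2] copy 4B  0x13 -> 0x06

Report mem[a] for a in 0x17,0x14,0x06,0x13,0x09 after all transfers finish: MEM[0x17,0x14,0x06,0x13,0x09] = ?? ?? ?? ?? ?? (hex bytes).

MEM[0x17,0x14,0x06,0x13,0x09] = a8 38 1e 1e 53

[0] 0x07->0x10 len=2 : 1e f5
[1] 0x1b->0x12 len=7 : 33 1e 38 65 53 a8 c3
[2] 0x13->0x06 len=4 : 1e 38 65 53
query mem[0x17]=0xa8, mem[0x14]=0x38, mem[0x06]=0x1e, mem[0x13]=0x1e, mem[0x09]=0x53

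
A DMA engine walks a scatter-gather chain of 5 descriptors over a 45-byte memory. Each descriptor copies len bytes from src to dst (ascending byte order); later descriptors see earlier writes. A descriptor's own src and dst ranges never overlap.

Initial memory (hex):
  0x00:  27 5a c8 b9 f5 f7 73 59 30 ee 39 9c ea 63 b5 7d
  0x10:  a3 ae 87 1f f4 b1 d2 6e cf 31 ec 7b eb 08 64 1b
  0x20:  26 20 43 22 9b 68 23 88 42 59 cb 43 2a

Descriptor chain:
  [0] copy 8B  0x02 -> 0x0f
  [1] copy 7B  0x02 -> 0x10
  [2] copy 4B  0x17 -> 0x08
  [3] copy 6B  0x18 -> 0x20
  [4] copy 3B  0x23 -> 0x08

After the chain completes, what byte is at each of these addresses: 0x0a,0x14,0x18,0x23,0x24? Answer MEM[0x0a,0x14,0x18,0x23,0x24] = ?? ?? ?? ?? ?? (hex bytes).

[0] 0x02->0x0f len=8 : c8 b9 f5 f7 73 59 30 ee
[1] 0x02->0x10 len=7 : c8 b9 f5 f7 73 59 30
[2] 0x17->0x08 len=4 : 6e cf 31 ec
[3] 0x18->0x20 len=6 : cf 31 ec 7b eb 08
[4] 0x23->0x08 len=3 : 7b eb 08
query mem[0x0a]=0x08, mem[0x14]=0x73, mem[0x18]=0xcf, mem[0x23]=0x7b, mem[0x24]=0xeb

MEM[0x0a,0x14,0x18,0x23,0x24] = 08 73 cf 7b eb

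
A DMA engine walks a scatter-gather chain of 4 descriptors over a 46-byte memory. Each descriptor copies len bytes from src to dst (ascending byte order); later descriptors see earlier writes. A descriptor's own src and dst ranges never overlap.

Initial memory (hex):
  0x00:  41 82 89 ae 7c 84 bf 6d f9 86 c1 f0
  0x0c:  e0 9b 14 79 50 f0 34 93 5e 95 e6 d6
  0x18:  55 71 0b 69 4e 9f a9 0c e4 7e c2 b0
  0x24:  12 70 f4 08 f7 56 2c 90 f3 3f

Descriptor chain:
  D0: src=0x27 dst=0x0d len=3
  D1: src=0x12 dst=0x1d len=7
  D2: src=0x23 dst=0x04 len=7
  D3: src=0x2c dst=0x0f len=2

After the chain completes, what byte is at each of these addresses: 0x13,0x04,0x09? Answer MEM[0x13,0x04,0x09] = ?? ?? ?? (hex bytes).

MEM[0x13,0x04,0x09] = 93 55 f7

  after D0: wrote 3B at 0x0d = 08f756
  after D1: wrote 7B at 0x1d = 34935e95e6d655
  after D2: wrote 7B at 0x04 = 551270f408f756
  after D3: wrote 2B at 0x0f = f33f
query mem[0x13]=0x93, mem[0x04]=0x55, mem[0x09]=0xf7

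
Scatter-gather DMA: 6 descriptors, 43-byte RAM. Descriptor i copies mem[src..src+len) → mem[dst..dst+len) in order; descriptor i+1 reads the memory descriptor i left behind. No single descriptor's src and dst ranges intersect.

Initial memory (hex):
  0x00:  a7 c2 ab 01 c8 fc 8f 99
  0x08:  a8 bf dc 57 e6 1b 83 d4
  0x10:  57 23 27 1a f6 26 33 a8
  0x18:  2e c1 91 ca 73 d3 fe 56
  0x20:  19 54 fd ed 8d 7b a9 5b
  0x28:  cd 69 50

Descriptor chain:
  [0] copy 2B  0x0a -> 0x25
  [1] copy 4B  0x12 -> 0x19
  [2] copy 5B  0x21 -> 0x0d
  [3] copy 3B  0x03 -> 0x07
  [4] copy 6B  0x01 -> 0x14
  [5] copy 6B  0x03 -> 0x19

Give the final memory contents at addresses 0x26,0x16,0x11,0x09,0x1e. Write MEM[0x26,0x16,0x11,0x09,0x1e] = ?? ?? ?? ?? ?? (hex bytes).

MEM[0x26,0x16,0x11,0x09,0x1e] = 57 01 dc fc c8

[0] 0x0a->0x25 len=2 : dc 57
[1] 0x12->0x19 len=4 : 27 1a f6 26
[2] 0x21->0x0d len=5 : 54 fd ed 8d dc
[3] 0x03->0x07 len=3 : 01 c8 fc
[4] 0x01->0x14 len=6 : c2 ab 01 c8 fc 8f
[5] 0x03->0x19 len=6 : 01 c8 fc 8f 01 c8
query mem[0x26]=0x57, mem[0x16]=0x01, mem[0x11]=0xdc, mem[0x09]=0xfc, mem[0x1e]=0xc8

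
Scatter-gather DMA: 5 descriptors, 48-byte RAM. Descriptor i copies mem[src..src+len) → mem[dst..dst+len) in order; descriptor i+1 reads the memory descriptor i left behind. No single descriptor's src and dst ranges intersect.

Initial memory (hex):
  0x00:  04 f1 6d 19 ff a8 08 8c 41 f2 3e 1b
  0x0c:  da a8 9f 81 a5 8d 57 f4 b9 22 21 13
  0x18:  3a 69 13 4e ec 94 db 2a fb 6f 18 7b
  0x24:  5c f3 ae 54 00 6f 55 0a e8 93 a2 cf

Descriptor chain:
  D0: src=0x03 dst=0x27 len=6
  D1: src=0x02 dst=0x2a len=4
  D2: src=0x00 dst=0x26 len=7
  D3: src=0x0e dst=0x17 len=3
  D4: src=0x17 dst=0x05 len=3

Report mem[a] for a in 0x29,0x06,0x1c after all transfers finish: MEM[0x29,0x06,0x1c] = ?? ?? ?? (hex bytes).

MEM[0x29,0x06,0x1c] = 19 81 ec

D0: mem[0x27..0x2c] <- [19 ff a8 08 8c 41]
D1: mem[0x2a..0x2d] <- [6d 19 ff a8]
D2: mem[0x26..0x2c] <- [04 f1 6d 19 ff a8 08]
D3: mem[0x17..0x19] <- [9f 81 a5]
D4: mem[0x05..0x07] <- [9f 81 a5]
query mem[0x29]=0x19, mem[0x06]=0x81, mem[0x1c]=0xec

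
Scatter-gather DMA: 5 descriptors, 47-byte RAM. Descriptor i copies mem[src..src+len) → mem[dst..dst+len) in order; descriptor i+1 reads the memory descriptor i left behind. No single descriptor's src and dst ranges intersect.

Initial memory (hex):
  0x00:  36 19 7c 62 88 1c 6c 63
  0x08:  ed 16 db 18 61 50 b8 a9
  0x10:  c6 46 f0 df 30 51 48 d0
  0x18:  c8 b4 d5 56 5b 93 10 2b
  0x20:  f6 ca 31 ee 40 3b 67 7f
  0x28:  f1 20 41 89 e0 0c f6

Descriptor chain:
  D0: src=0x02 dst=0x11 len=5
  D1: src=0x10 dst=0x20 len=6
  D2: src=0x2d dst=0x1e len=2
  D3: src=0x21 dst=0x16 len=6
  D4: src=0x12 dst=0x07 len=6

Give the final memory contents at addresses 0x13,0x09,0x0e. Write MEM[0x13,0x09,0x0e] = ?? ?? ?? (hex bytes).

MEM[0x13,0x09,0x0e] = 88 1c b8

D0: mem[0x11..0x15] <- [7c 62 88 1c 6c]
D1: mem[0x20..0x25] <- [c6 7c 62 88 1c 6c]
D2: mem[0x1e..0x1f] <- [0c f6]
D3: mem[0x16..0x1b] <- [7c 62 88 1c 6c 67]
D4: mem[0x07..0x0c] <- [62 88 1c 6c 7c 62]
query mem[0x13]=0x88, mem[0x09]=0x1c, mem[0x0e]=0xb8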